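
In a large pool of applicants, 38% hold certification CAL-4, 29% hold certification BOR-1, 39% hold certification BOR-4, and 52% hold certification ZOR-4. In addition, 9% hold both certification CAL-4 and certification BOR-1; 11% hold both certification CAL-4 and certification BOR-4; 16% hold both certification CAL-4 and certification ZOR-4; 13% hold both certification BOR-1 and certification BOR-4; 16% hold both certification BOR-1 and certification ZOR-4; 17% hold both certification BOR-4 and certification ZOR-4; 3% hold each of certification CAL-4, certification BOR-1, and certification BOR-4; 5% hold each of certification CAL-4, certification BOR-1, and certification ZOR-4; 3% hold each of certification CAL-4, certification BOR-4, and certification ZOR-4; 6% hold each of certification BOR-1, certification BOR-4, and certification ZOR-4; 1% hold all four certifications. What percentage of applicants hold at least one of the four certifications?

92%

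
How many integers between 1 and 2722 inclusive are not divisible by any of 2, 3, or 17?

By inclusion–exclusion:
floor(2722/2) + floor(2722/3) + floor(2722/17) − floor(2722/6) − floor(2722/34) − floor(2722/51) + floor(2722/102) = 1361 + 907 + 160 − 453 − 80 − 53 + 26 = 1868
2722 − 1868 = 854

854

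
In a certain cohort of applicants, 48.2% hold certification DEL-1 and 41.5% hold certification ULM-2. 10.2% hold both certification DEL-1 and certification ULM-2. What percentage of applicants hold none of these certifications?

20.5%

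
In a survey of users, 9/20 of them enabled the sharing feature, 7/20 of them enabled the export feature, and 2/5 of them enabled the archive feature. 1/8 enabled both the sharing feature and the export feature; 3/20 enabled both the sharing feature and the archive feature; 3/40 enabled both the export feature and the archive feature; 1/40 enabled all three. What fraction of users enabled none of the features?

P(≥1) = 9/20 + 7/20 + 2/5 − 1/8 − 3/20 − 3/40 + 1/40 = 7/8
P(none) = 1 − 7/8 = 1/8

1/8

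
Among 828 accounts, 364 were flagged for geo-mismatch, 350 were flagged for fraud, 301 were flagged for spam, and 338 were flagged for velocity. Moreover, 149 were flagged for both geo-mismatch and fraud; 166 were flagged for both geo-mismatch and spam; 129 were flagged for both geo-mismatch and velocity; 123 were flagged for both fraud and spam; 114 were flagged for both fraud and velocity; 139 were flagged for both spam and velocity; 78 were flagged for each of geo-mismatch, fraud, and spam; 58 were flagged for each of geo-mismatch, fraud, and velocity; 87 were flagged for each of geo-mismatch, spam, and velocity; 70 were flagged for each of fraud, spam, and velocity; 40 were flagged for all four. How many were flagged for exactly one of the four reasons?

432

By inclusion–exclusion (exactly-one form):
|exactly one| = 364 + 350 + 301 + 338 − 2·149 − 2·166 − 2·129 − 2·123 − 2·114 − 2·139 + 3·78 + 3·58 + 3·87 + 3·70 − 4·40 = 432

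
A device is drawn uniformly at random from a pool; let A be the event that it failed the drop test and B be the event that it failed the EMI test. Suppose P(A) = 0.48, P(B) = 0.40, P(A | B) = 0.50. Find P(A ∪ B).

0.68

P(A ∩ B) = P(B)·P(A|B) = 0.40 × 0.50 = 0.20
Inclusion–exclusion gives
P(A ∪ B) = 0.48 + 0.40 − 0.20 = 0.68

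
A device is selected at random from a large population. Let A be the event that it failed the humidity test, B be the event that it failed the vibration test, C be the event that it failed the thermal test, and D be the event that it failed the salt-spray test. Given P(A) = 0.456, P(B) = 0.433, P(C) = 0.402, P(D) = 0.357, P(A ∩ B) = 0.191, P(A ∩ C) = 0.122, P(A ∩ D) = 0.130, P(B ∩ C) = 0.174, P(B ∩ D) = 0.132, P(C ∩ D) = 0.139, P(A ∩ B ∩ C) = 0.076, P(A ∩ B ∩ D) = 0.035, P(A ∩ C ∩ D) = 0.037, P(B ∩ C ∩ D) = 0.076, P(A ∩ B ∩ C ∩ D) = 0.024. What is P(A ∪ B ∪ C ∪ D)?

Apply inclusion-exclusion:
P(A ∪ B ∪ C ∪ D) = 0.456 + 0.433 + 0.402 + 0.357 − 0.191 − 0.122 − 0.130 − 0.174 − 0.132 − 0.139 + 0.076 + 0.035 + 0.037 + 0.076 − 0.024 = 0.960

0.960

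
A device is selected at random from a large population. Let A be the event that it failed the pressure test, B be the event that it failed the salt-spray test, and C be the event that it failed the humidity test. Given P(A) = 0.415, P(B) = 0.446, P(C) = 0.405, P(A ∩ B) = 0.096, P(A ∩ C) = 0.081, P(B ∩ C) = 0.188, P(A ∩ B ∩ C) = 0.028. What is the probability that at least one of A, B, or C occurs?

0.929

By inclusion–exclusion:
P(A ∪ B ∪ C) = 0.415 + 0.446 + 0.405 − 0.096 − 0.081 − 0.188 + 0.028 = 0.929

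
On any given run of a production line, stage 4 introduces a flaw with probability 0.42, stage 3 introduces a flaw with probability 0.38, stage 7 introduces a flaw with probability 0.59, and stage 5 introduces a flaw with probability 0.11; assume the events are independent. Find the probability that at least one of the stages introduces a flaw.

P(none) = (1 − 0.42) × (1 − 0.38) × (1 − 0.59) × (1 − 0.11) = 0.58 × 0.62 × 0.41 × 0.89 = 0.13121804
P(at least one) = 1 − 0.13121804 = 0.86878196

0.86878196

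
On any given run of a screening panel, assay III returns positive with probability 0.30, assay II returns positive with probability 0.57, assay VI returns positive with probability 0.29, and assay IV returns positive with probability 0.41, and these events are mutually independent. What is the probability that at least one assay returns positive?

0.8739111

Independence gives P(none) = ∏(1 − pᵢ).
P(none) = (1 − 0.30) × (1 − 0.57) × (1 − 0.29) × (1 − 0.41) = 0.70 × 0.43 × 0.71 × 0.59 = 0.1260889
P(at least one) = 1 − 0.1260889 = 0.8739111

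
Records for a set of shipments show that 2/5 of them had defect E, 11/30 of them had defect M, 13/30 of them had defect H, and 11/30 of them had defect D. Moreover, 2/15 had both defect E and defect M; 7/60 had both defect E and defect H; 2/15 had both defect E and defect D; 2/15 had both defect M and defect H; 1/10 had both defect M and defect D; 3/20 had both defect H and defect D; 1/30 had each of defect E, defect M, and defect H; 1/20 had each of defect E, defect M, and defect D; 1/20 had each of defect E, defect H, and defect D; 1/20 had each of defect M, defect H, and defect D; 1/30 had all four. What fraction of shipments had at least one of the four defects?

By inclusion–exclusion:
P(≥1) = 2/5 + 11/30 + 13/30 + 11/30 − 2/15 − 7/60 − 2/15 − 2/15 − 1/10 − 3/20 + 1/30 + 1/20 + 1/20 + 1/20 − 1/30 = 19/20

19/20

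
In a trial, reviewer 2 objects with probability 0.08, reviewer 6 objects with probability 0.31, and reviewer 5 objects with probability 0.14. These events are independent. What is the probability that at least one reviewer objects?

0.454072

P(none) = (1 − 0.08) × (1 − 0.31) × (1 − 0.14) = 0.92 × 0.69 × 0.86 = 0.545928
P(at least one) = 1 − 0.545928 = 0.454072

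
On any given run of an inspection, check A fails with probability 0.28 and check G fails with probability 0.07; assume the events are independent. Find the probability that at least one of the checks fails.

0.3304

Independence gives P(none) = ∏(1 − pᵢ).
P(none) = (1 − 0.28) × (1 − 0.07) = 0.72 × 0.93 = 0.6696
P(at least one) = 1 − 0.6696 = 0.3304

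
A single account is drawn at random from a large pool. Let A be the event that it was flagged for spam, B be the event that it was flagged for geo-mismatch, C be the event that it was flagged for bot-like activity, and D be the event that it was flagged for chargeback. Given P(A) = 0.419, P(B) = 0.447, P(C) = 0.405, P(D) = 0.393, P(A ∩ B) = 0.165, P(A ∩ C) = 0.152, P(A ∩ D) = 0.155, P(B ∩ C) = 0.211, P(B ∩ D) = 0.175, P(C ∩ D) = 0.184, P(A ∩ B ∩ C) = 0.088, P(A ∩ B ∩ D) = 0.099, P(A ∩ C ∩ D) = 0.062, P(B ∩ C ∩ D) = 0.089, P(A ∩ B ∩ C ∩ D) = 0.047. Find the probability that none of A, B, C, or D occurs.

Using inclusion–exclusion:
P(A ∪ B ∪ C ∪ D) = 0.419 + 0.447 + 0.405 + 0.393 − 0.165 − 0.152 − 0.155 − 0.211 − 0.175 − 0.184 + 0.088 + 0.099 + 0.062 + 0.089 − 0.047 = 0.913
P(none) = 1 − 0.913 = 0.087

0.087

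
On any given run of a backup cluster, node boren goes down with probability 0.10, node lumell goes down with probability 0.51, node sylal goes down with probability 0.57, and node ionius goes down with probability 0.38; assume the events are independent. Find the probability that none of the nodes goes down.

0.1175706

P(none) = (1 − 0.10) × (1 − 0.51) × (1 − 0.57) × (1 − 0.38) = 0.90 × 0.49 × 0.43 × 0.62 = 0.1175706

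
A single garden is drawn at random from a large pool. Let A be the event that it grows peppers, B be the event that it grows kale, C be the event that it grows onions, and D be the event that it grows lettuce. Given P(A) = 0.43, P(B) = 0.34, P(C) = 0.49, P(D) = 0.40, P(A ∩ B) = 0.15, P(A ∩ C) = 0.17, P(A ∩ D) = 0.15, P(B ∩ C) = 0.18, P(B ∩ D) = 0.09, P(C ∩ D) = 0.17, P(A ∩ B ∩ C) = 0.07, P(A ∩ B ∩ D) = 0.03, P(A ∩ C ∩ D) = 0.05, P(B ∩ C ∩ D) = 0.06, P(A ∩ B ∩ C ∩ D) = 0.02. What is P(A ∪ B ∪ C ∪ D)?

0.94

P(A ∪ B ∪ C ∪ D) = 0.43 + 0.34 + 0.49 + 0.40 − 0.15 − 0.17 − 0.15 − 0.18 − 0.09 − 0.17 + 0.07 + 0.03 + 0.05 + 0.06 − 0.02 = 0.94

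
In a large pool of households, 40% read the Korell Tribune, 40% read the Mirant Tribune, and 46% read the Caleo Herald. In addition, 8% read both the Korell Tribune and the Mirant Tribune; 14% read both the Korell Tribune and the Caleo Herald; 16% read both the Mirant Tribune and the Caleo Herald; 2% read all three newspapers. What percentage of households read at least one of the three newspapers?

90%

By inclusion–exclusion:
P(union) = 40 + 40 + 46 − 8 − 14 − 16 + 2 = 90%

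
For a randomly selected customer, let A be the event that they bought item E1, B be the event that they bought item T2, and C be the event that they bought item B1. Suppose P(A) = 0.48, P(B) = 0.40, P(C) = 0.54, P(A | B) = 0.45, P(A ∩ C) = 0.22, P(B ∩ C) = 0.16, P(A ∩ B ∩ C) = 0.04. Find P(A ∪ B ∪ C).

0.90

P(A ∩ B) = P(B)·P(A|B) = 0.40 × 0.45 = 0.18
P(A ∪ B ∪ C) = 0.48 + 0.40 + 0.54 − 0.18 − 0.22 − 0.16 + 0.04 = 0.90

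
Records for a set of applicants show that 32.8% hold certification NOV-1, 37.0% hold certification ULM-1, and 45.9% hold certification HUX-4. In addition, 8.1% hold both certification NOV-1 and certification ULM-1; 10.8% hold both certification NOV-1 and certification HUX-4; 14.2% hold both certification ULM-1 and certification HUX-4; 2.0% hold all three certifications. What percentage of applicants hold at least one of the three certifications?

84.6%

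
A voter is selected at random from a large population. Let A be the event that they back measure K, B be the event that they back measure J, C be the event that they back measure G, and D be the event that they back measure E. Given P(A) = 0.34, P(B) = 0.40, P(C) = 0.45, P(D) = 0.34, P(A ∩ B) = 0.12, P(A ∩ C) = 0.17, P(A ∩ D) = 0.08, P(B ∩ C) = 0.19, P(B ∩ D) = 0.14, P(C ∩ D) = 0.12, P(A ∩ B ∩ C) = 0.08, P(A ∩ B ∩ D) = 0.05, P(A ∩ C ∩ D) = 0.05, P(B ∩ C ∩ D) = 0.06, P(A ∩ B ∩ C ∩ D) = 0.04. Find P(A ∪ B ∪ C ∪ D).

0.91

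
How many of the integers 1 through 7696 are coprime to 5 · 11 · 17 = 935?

Apply inclusion-exclusion:
1539 + 699 + 452 − 139 − 90 − 41 + 8 = 2428
7696 − 2428 = 5268

5268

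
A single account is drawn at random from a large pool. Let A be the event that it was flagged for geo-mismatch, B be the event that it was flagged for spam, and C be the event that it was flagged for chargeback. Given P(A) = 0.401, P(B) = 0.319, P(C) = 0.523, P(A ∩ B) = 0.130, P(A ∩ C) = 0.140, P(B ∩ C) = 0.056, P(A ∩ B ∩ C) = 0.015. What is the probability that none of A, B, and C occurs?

0.068

Apply inclusion-exclusion:
P(A ∪ B ∪ C) = 0.401 + 0.319 + 0.523 − 0.130 − 0.140 − 0.056 + 0.015 = 0.932
P(none) = 1 − 0.932 = 0.068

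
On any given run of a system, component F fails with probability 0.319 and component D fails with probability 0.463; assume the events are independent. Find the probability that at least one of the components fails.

0.634303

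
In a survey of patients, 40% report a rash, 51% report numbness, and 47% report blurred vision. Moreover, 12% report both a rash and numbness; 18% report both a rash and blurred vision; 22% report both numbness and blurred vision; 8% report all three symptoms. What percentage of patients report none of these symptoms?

By inclusion–exclusion:
P(union) = 40 + 51 + 47 − 12 − 18 − 22 + 8 = 94%
P(none) = 100% − 94% = 6%

6%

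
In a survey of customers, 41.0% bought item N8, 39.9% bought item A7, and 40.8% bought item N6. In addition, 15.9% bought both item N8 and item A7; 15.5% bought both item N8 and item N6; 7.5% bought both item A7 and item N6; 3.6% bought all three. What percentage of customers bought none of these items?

P(at least one) = 41.0 + 39.9 + 40.8 − 15.9 − 15.5 − 7.5 + 3.6 = 86.4%
P(none) = 100% − 86.4% = 13.6%

13.6%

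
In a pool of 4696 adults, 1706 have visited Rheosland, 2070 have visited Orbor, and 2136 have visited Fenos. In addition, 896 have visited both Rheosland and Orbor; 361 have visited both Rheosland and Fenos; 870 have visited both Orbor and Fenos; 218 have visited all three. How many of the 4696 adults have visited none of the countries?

Inclusion–exclusion gives
|at least one| = 1706 + 2070 + 2136 − 896 − 361 − 870 + 218 = 4003
None: 4696 − 4003 = 693

693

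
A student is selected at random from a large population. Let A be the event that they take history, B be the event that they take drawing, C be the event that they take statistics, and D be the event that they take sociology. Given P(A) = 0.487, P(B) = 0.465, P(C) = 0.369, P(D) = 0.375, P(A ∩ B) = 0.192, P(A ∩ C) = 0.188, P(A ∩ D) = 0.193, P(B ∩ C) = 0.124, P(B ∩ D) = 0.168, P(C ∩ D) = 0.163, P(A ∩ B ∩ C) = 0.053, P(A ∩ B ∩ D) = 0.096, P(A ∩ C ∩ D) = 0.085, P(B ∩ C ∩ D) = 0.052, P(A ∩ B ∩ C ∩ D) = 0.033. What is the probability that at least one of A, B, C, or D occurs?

0.921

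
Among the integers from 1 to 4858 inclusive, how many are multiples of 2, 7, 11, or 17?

3077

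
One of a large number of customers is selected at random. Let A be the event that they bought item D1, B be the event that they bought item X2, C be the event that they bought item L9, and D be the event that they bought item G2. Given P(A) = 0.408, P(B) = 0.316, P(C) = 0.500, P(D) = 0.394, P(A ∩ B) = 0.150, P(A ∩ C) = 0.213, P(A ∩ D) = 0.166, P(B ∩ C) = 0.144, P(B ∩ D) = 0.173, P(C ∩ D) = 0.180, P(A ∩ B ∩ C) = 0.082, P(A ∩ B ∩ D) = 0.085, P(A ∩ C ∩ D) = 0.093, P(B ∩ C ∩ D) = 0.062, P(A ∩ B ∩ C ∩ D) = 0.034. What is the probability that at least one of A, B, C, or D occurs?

Apply inclusion-exclusion:
P(A ∪ B ∪ C ∪ D) = 0.408 + 0.316 + 0.500 + 0.394 − 0.150 − 0.213 − 0.166 − 0.144 − 0.173 − 0.180 + 0.082 + 0.085 + 0.093 + 0.062 − 0.034 = 0.880

0.880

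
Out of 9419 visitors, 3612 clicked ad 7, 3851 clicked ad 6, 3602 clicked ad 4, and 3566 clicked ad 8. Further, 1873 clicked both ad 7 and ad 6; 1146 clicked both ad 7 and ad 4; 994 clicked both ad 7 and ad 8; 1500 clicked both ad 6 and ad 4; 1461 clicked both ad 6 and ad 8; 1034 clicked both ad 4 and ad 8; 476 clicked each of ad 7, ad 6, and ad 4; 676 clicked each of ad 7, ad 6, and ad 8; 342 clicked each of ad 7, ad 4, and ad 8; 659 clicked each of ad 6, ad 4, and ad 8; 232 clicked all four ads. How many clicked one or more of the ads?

8544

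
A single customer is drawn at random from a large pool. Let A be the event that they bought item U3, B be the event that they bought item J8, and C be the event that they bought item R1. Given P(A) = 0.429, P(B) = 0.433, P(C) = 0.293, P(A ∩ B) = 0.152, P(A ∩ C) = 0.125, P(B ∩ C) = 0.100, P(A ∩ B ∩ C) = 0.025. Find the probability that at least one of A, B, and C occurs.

Inclusion–exclusion gives
P(A ∪ B ∪ C) = 0.429 + 0.433 + 0.293 − 0.152 − 0.125 − 0.100 + 0.025 = 0.803

0.803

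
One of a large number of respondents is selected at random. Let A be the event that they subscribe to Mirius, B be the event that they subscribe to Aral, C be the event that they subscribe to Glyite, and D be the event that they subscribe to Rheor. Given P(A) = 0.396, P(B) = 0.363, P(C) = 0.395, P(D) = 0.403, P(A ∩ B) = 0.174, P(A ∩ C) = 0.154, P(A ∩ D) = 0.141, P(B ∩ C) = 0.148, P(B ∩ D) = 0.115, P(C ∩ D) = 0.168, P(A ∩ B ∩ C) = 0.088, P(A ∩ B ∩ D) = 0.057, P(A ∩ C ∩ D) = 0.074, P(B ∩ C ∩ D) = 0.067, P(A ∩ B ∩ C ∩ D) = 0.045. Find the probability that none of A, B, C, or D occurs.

0.102

P(A ∪ B ∪ C ∪ D) = 0.396 + 0.363 + 0.395 + 0.403 − 0.174 − 0.154 − 0.141 − 0.148 − 0.115 − 0.168 + 0.088 + 0.057 + 0.074 + 0.067 − 0.045 = 0.898
P(none) = 1 − 0.898 = 0.102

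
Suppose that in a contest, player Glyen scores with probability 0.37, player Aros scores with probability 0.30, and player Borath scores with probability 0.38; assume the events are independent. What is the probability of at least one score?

0.72658

P(none) = (1 − 0.37) × (1 − 0.30) × (1 − 0.38) = 0.63 × 0.70 × 0.62 = 0.27342
P(at least one) = 1 − 0.27342 = 0.72658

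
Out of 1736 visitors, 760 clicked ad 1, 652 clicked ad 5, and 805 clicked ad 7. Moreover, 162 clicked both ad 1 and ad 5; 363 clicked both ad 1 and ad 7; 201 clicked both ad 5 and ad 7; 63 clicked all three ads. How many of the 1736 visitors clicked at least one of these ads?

|at least one| = 760 + 652 + 805 − 162 − 363 − 201 + 63 = 1554

1554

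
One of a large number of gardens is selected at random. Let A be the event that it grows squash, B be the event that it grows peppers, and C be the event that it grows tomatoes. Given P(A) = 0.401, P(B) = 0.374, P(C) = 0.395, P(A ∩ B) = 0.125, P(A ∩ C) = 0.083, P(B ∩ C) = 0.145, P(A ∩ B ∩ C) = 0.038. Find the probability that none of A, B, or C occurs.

0.145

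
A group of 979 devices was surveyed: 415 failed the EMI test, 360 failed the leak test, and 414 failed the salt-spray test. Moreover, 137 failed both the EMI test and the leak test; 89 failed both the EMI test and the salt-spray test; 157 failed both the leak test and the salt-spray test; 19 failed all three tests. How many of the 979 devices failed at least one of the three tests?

825

Apply inclusion-exclusion:
N(≥1) = 415 + 360 + 414 − 137 − 89 − 157 + 19 = 825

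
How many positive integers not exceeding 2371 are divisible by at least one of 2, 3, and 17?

1627

Inclusion–exclusion gives
floor(2371/2) + floor(2371/3) + floor(2371/17) − floor(2371/6) − floor(2371/34) − floor(2371/51) + floor(2371/102) = 1185 + 790 + 139 − 395 − 69 − 46 + 23 = 1627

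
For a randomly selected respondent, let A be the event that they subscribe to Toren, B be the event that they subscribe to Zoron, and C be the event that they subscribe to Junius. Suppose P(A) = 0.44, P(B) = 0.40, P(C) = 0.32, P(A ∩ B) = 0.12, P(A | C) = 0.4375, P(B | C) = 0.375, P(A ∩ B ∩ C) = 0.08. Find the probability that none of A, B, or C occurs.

0.14

P(A ∩ C) = P(C)·P(A|C) = 0.32 × 0.4375 = 0.14
P(B ∩ C) = P(C)·P(B|C) = 0.32 × 0.375 = 0.12
By inclusion-exclusion,
P(A ∪ B ∪ C) = 0.44 + 0.40 + 0.32 − 0.12 − 0.14 − 0.12 + 0.08 = 0.86
P(none) = 1 − 0.86 = 0.14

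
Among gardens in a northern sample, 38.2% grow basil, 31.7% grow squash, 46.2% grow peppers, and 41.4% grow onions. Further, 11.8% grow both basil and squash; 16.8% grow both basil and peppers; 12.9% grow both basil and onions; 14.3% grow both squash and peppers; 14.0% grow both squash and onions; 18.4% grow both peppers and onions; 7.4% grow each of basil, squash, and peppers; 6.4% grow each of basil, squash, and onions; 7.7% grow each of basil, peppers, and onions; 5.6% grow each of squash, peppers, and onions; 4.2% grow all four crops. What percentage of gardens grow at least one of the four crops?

P(union) = 38.2 + 31.7 + 46.2 + 41.4 − 11.8 − 16.8 − 12.9 − 14.3 − 14.0 − 18.4 + 7.4 + 6.4 + 7.7 + 5.6 − 4.2 = 92.2%

92.2%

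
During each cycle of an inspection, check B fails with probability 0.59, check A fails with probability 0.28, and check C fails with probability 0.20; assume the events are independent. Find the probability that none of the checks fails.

0.23616

P(none) = (1 − 0.59) × (1 − 0.28) × (1 − 0.20) = 0.41 × 0.72 × 0.80 = 0.23616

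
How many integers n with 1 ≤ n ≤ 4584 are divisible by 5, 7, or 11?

⌊4584/5⌋ + ⌊4584/7⌋ + ⌊4584/11⌋ − ⌊4584/35⌋ − ⌊4584/55⌋ − ⌊4584/77⌋ + ⌊4584/385⌋ = 916 + 654 + 416 − 130 − 83 − 59 + 11 = 1725

1725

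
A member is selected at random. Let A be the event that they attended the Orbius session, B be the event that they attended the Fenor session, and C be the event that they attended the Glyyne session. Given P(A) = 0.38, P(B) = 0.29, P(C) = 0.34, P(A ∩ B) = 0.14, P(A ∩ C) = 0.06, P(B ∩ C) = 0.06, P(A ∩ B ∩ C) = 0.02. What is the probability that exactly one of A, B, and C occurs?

P(exactly one) = 0.38 + 0.29 + 0.34 − 2·0.14 − 2·0.06 − 2·0.06 + 3·0.02 = 0.55

0.55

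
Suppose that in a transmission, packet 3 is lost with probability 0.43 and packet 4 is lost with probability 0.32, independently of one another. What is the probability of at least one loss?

P(none) = (1 − 0.43) × (1 − 0.32) = 0.57 × 0.68 = 0.3876
P(at least one) = 1 − 0.3876 = 0.6124

0.6124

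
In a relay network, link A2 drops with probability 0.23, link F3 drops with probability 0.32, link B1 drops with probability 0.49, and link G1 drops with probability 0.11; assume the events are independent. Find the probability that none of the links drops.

0.23766204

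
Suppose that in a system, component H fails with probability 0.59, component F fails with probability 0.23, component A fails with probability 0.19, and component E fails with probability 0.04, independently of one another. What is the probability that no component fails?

0.24548832

P(none) = (1 − 0.59) × (1 − 0.23) × (1 − 0.19) × (1 − 0.04) = 0.41 × 0.77 × 0.81 × 0.96 = 0.24548832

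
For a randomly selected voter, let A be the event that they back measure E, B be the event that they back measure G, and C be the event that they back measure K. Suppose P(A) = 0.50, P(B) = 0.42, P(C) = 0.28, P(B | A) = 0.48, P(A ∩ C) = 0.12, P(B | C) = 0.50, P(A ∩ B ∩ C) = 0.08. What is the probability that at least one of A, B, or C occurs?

P(A ∩ B) = P(A)·P(B|A) = 0.50 × 0.48 = 0.24
P(B ∩ C) = P(C)·P(B|C) = 0.28 × 0.50 = 0.14
P(A ∪ B ∪ C) = 0.50 + 0.42 + 0.28 − 0.24 − 0.12 − 0.14 + 0.08 = 0.78

0.78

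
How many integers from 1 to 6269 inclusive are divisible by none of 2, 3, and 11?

1900

Inclusion–exclusion gives
floor(6269/2) + floor(6269/3) + floor(6269/11) − floor(6269/6) − floor(6269/22) − floor(6269/33) + floor(6269/66) = 3134 + 2089 + 569 − 1044 − 284 − 189 + 94 = 4369
6269 − 4369 = 1900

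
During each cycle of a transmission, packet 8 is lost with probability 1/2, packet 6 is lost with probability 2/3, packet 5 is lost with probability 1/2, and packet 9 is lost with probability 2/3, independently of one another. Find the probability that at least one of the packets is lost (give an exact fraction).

35/36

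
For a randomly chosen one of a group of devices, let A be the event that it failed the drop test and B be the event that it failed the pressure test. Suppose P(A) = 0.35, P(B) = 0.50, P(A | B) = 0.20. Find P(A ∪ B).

P(A ∩ B) = P(B)·P(A|B) = 0.50 × 0.20 = 0.10
P(A ∪ B) = 0.35 + 0.50 − 0.10 = 0.75

0.75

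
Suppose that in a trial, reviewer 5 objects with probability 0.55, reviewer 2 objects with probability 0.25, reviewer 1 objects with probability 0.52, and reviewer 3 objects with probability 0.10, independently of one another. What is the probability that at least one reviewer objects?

Independence gives P(none) = ∏(1 − pᵢ).
P(none) = (1 − 0.55) × (1 − 0.25) × (1 − 0.52) × (1 − 0.10) = 0.45 × 0.75 × 0.48 × 0.90 = 0.1458
P(at least one) = 1 − 0.1458 = 0.8542

0.8542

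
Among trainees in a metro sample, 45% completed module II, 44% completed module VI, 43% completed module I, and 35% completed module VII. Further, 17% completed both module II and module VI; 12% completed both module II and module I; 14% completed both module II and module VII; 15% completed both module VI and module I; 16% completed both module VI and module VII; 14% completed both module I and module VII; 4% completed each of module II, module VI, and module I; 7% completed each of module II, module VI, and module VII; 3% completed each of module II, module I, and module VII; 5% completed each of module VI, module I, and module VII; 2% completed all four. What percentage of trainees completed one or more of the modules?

Apply inclusion-exclusion:
P(≥1) = 45 + 44 + 43 + 35 − 17 − 12 − 14 − 15 − 16 − 14 + 4 + 7 + 3 + 5 − 2 = 96%

96%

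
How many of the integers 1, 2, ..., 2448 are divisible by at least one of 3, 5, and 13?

floor(2448/3) + floor(2448/5) + floor(2448/13) − floor(2448/15) − floor(2448/39) − floor(2448/65) + floor(2448/195) = 816 + 489 + 188 − 163 − 62 − 37 + 12 = 1243

1243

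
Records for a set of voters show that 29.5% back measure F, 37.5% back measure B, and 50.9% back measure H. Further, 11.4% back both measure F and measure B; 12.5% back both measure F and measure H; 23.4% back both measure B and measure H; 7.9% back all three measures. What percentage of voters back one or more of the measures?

P(≥1) = 29.5 + 37.5 + 50.9 − 11.4 − 12.5 − 23.4 + 7.9 = 78.5%

78.5%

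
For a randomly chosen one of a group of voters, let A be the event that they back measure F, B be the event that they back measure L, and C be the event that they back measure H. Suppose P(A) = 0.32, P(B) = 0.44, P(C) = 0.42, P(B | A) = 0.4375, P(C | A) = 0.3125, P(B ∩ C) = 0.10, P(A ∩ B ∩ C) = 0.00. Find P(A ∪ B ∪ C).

0.84

P(A ∩ B) = P(A)·P(B|A) = 0.32 × 0.4375 = 0.14
P(A ∩ C) = P(A)·P(C|A) = 0.32 × 0.3125 = 0.10
P(A ∪ B ∪ C) = 0.32 + 0.44 + 0.42 − 0.14 − 0.10 − 0.10 + 0.00 = 0.84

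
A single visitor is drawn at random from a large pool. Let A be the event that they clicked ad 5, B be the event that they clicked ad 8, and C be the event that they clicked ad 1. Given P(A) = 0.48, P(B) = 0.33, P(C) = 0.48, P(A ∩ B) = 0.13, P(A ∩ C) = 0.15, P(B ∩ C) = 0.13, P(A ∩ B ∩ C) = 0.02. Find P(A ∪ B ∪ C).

By inclusion–exclusion:
P(A ∪ B ∪ C) = 0.48 + 0.33 + 0.48 − 0.13 − 0.15 − 0.13 + 0.02 = 0.90

0.90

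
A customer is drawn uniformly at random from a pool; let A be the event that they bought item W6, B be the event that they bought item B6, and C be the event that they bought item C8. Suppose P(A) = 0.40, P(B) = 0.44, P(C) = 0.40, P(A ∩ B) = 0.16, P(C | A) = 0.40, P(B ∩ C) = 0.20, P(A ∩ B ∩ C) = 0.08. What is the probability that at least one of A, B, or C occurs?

0.80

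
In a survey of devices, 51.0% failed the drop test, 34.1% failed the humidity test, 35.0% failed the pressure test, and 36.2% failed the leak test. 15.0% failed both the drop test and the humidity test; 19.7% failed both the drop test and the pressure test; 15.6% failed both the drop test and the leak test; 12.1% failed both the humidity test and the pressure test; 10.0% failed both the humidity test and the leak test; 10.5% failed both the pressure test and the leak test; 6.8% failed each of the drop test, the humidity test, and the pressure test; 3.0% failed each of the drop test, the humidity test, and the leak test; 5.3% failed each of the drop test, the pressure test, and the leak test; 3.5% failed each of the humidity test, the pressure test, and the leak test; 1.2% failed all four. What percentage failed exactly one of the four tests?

Using the inclusion–exclusion count for exactly one event:
P(exactly one) = 51.0 + 34.1 + 35.0 + 36.2 − 2·15.0 − 2·19.7 − 2·15.6 − 2·12.1 − 2·10.0 − 2·10.5 + 3·6.8 + 3·3.0 + 3·5.3 + 3·3.5 − 4·1.2 = 41.5%

41.5%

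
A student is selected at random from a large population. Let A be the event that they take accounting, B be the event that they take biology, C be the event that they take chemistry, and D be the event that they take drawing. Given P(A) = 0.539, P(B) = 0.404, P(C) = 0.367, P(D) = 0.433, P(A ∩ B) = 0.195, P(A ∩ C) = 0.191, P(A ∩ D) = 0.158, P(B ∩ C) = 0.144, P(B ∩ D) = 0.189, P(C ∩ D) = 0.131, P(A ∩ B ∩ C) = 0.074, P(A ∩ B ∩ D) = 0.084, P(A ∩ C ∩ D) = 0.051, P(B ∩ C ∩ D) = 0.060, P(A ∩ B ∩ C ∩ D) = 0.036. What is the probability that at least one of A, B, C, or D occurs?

0.968

Inclusion–exclusion gives
P(A ∪ B ∪ C ∪ D) = 0.539 + 0.404 + 0.367 + 0.433 − 0.195 − 0.191 − 0.158 − 0.144 − 0.189 − 0.131 + 0.074 + 0.084 + 0.051 + 0.060 − 0.036 = 0.968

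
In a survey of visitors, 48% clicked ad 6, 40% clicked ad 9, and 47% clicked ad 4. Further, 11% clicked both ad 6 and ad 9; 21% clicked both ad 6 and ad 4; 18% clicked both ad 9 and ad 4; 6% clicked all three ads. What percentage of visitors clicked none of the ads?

9%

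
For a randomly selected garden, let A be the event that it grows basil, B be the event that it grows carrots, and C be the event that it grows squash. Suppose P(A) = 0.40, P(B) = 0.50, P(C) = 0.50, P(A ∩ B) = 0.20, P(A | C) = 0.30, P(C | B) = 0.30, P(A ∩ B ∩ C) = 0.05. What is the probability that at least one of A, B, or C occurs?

0.95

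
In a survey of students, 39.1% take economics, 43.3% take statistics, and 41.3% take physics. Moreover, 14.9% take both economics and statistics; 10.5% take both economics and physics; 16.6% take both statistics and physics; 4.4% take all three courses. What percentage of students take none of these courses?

P(at least one) = 39.1 + 43.3 + 41.3 − 14.9 − 10.5 − 16.6 + 4.4 = 86.1%
P(none) = 100% − 86.1% = 13.9%

13.9%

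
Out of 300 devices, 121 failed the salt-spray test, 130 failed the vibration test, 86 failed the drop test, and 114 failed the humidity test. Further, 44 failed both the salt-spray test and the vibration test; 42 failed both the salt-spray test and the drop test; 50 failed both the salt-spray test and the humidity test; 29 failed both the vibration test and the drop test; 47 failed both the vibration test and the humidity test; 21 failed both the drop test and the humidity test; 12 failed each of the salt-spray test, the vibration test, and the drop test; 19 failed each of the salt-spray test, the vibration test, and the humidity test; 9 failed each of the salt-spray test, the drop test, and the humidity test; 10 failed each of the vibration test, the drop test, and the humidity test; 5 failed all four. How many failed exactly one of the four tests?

Using the inclusion–exclusion count for exactly one event:
|exactly one| = 121 + 130 + 86 + 114 − 2·44 − 2·42 − 2·50 − 2·29 − 2·47 − 2·21 + 3·12 + 3·19 + 3·9 + 3·10 − 4·5 = 115

115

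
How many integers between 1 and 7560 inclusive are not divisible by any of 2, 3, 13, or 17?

⌊7560/2⌋ + ⌊7560/3⌋ + ⌊7560/13⌋ + ⌊7560/17⌋ − ⌊7560/6⌋ − ⌊7560/26⌋ − ⌊7560/34⌋ − ⌊7560/39⌋ − ⌊7560/51⌋ − ⌊7560/221⌋ + ⌊7560/78⌋ + ⌊7560/102⌋ + ⌊7560/442⌋ + ⌊7560/663⌋ − ⌊7560/1326⌋ = 3780 + 2520 + 581 + 444 − 1260 − 290 − 222 − 193 − 148 − 34 + 96 + 74 + 17 + 11 − 5 = 5371
7560 − 5371 = 2189

2189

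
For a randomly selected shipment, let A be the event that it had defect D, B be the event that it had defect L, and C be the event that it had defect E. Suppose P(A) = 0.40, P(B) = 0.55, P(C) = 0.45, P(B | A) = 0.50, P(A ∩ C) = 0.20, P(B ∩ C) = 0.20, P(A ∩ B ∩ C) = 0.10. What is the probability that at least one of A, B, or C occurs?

0.90

P(A ∩ B) = P(A)·P(B|A) = 0.40 × 0.50 = 0.20
Inclusion–exclusion gives
P(A ∪ B ∪ C) = 0.40 + 0.55 + 0.45 − 0.20 − 0.20 − 0.20 + 0.10 = 0.90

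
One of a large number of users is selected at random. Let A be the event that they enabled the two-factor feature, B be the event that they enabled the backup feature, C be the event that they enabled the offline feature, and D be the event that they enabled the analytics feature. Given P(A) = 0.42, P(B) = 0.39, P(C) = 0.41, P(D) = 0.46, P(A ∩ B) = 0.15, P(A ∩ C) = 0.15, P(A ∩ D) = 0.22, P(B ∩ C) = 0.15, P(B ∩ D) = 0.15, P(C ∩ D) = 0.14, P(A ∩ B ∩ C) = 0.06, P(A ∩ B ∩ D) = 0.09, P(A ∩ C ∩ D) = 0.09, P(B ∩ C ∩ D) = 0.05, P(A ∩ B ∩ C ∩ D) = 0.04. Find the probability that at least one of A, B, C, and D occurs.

0.97

By inclusion–exclusion:
P(A ∪ B ∪ C ∪ D) = 0.42 + 0.39 + 0.41 + 0.46 − 0.15 − 0.15 − 0.22 − 0.15 − 0.15 − 0.14 + 0.06 + 0.09 + 0.09 + 0.05 − 0.04 = 0.97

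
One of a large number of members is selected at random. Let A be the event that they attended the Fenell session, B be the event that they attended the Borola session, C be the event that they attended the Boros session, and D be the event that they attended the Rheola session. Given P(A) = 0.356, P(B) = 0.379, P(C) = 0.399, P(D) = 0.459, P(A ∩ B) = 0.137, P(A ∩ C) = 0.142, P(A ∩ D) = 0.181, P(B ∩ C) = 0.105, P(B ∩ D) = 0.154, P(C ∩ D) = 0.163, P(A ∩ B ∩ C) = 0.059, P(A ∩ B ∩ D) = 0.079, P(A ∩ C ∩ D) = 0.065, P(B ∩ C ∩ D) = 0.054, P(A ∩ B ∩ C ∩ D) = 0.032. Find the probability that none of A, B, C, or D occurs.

0.064

P(A ∪ B ∪ C ∪ D) = 0.356 + 0.379 + 0.399 + 0.459 − 0.137 − 0.142 − 0.181 − 0.105 − 0.154 − 0.163 + 0.059 + 0.079 + 0.065 + 0.054 − 0.032 = 0.936
P(none) = 1 − 0.936 = 0.064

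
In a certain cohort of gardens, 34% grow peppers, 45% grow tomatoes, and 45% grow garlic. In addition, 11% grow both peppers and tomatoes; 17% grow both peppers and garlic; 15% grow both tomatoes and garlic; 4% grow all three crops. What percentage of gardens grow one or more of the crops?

85%

Apply inclusion-exclusion:
P(at least one) = 34 + 45 + 45 − 11 − 17 − 15 + 4 = 85%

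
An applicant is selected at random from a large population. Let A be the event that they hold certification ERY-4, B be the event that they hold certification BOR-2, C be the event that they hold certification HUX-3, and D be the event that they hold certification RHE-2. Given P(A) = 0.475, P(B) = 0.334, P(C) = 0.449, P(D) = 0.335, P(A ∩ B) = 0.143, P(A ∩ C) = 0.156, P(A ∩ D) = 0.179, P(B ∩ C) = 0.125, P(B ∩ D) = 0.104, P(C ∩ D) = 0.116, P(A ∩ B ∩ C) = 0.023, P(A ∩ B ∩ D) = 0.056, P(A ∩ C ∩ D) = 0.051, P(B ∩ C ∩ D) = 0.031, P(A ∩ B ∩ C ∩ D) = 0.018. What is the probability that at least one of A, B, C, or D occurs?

0.913

By inclusion-exclusion,
P(A ∪ B ∪ C ∪ D) = 0.475 + 0.334 + 0.449 + 0.335 − 0.143 − 0.156 − 0.179 − 0.125 − 0.104 − 0.116 + 0.023 + 0.056 + 0.051 + 0.031 − 0.018 = 0.913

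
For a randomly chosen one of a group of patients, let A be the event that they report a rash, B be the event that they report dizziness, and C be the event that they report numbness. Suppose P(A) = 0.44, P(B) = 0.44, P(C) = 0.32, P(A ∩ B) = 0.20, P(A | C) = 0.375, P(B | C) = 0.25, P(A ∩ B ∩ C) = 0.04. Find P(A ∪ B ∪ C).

P(A ∩ C) = P(C)·P(A|C) = 0.32 × 0.375 = 0.12
P(B ∩ C) = P(C)·P(B|C) = 0.32 × 0.25 = 0.08
By inclusion–exclusion:
P(A ∪ B ∪ C) = 0.44 + 0.44 + 0.32 − 0.20 − 0.12 − 0.08 + 0.04 = 0.84

0.84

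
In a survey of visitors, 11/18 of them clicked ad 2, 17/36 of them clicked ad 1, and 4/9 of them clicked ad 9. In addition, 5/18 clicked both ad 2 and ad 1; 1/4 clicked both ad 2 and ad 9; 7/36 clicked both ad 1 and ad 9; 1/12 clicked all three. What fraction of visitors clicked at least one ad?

8/9

P(union) = 11/18 + 17/36 + 4/9 − 5/18 − 1/4 − 7/36 + 1/12 = 8/9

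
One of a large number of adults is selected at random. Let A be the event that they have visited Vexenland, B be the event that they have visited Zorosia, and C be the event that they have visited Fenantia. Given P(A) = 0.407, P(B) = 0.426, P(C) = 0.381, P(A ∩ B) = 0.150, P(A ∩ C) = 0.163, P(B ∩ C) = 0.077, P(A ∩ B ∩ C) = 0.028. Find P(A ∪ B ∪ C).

0.852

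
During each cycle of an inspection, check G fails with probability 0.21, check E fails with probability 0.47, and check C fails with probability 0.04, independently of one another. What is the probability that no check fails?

0.401952

P(none) = (1 − 0.21) × (1 − 0.47) × (1 − 0.04) = 0.79 × 0.53 × 0.96 = 0.401952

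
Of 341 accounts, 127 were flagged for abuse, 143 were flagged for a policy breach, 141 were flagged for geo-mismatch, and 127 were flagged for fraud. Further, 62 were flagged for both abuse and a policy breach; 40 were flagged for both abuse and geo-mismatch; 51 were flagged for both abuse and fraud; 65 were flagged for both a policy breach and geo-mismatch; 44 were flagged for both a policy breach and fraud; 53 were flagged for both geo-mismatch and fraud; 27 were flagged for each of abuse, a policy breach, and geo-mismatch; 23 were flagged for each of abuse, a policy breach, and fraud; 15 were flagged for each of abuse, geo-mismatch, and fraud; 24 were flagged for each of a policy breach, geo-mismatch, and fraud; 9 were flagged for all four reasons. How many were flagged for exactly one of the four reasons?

139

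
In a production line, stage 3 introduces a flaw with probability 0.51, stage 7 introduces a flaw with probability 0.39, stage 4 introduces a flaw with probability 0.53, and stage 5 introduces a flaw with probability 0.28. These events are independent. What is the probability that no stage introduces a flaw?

Since the events are independent, P(none) is the product of the individual non-occurrence probabilities.
P(none) = (1 − 0.51) × (1 − 0.39) × (1 − 0.53) × (1 − 0.28) = 0.49 × 0.61 × 0.47 × 0.72 = 0.10114776

0.10114776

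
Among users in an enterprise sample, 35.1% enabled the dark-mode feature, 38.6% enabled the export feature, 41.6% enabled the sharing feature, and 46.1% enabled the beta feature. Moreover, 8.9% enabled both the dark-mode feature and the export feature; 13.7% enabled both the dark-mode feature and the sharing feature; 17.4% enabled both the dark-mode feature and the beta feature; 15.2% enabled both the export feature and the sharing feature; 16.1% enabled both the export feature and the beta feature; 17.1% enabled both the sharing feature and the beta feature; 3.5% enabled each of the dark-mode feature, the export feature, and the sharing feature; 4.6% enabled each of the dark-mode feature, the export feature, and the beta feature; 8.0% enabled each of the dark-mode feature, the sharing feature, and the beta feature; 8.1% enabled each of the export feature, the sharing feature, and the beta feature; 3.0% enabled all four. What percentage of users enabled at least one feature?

Using inclusion–exclusion:
P(at least one) = 35.1 + 38.6 + 41.6 + 46.1 − 8.9 − 13.7 − 17.4 − 15.2 − 16.1 − 17.1 + 3.5 + 4.6 + 8.0 + 8.1 − 3.0 = 94.2%

94.2%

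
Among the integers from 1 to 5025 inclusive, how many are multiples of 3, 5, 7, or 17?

2862

Inclusion–exclusion gives
1675 + 1005 + 717 + 295 − 335 − 239 − 98 − 143 − 59 − 42 + 47 + 19 + 14 + 8 − 2 = 2862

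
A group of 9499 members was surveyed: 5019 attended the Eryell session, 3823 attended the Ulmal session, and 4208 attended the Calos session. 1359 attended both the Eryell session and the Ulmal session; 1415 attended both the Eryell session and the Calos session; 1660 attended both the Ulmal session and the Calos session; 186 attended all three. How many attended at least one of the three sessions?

|at least one| = 5019 + 3823 + 4208 − 1359 − 1415 − 1660 + 186 = 8802

8802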